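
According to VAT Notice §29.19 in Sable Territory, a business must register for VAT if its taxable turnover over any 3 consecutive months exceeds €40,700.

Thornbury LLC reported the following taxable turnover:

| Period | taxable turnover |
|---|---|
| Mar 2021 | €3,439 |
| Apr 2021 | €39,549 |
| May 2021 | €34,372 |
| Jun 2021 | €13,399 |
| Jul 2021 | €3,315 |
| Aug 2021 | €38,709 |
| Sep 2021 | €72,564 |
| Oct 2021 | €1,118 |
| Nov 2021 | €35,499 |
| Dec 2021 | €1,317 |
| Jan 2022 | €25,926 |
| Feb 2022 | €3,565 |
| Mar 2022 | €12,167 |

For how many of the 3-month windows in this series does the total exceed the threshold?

Mar 2021–May 2021: €3,439 + €39,549 + €34,372 = €77,360 (over)
Apr 2021–Jun 2021: €39,549 + €34,372 + €13,399 = €87,320 (over)
May 2021–Jul 2021: €34,372 + €13,399 + €3,315 = €51,086 (over)
Jun 2021–Aug 2021: €13,399 + €3,315 + €38,709 = €55,423 (over)
Jul 2021–Sep 2021: €3,315 + €38,709 + €72,564 = €114,588 (over)
Aug 2021–Oct 2021: €38,709 + €72,564 + €1,118 = €112,391 (over)
Sep 2021–Nov 2021: €72,564 + €1,118 + €35,499 = €109,181 (over)
Oct 2021–Dec 2021: €1,118 + €35,499 + €1,317 = €37,934 (under)
Nov 2021–Jan 2022: €35,499 + €1,317 + €25,926 = €62,742 (over)
Dec 2021–Feb 2022: €1,317 + €25,926 + €3,565 = €30,808 (under)
Jan 2022–Mar 2022: €25,926 + €3,565 + €12,167 = €41,658 (over)
9 windows exceed the threshold.

9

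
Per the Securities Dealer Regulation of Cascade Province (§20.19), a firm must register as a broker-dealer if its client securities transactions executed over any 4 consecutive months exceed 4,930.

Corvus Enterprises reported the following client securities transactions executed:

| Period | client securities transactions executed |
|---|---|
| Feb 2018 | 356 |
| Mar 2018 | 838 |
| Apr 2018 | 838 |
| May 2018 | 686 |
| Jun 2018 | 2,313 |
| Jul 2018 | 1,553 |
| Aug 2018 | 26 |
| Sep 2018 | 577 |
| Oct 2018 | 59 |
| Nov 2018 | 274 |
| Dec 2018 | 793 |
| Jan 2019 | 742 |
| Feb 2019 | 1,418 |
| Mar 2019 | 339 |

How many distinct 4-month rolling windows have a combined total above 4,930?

Feb 2018–May 2018: 356 + 838 + 838 + 686 = 2,718 (under)
Mar 2018–Jun 2018: 838 + 838 + 686 + 2,313 = 4,675 (under)
Apr 2018–Jul 2018: 838 + 686 + 2,313 + 1,553 = 5,390 (over)
May 2018–Aug 2018: 686 + 2,313 + 1,553 + 26 = 4,578 (under)
Jun 2018–Sep 2018: 2,313 + 1,553 + 26 + 577 = 4,469 (under)
Jul 2018–Oct 2018: 1,553 + 26 + 577 + 59 = 2,215 (under)
Aug 2018–Nov 2018: 26 + 577 + 59 + 274 = 936 (under)
Sep 2018–Dec 2018: 577 + 59 + 274 + 793 = 1,703 (under)
Oct 2018–Jan 2019: 59 + 274 + 793 + 742 = 1,868 (under)
Nov 2018–Feb 2019: 274 + 793 + 742 + 1,418 = 3,227 (under)
Dec 2018–Mar 2019: 793 + 742 + 1,418 + 339 = 3,292 (under)
1 window exceeds the threshold.

1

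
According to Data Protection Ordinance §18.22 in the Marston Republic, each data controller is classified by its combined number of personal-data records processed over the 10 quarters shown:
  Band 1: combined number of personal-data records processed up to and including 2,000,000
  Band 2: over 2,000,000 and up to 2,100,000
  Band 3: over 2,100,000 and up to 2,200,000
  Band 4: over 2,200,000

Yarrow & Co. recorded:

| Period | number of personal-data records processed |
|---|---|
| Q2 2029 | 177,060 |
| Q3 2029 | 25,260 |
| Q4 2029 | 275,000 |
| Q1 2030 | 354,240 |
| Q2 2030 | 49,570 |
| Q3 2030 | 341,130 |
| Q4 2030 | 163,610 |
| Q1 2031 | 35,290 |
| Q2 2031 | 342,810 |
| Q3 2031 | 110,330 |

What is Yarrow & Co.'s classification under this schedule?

Band 1

Combined number of personal-data records processed: 177,060 + 25,260 + 275,000 + 354,240 + 49,570 + 341,130 + 163,610 + 35,290 + 342,810 + 110,330 = 1,874,300.
1,874,300 ≤ 2,000,000, so Band 1 applies.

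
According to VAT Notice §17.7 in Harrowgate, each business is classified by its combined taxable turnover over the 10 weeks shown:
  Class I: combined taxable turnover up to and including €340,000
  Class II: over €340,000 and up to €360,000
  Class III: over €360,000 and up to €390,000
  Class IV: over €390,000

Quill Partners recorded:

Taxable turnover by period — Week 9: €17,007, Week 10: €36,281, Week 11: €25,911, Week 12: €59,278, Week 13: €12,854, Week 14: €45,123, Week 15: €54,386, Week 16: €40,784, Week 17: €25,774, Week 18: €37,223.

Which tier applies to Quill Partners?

Combined taxable turnover: €17,007 + €36,281 + €25,911 + €59,278 + €12,854 + €45,123 + €54,386 + €40,784 + €25,774 + €37,223 = €354,621.
€340,000 < €354,621 ≤ €360,000, so Class II applies.

Class II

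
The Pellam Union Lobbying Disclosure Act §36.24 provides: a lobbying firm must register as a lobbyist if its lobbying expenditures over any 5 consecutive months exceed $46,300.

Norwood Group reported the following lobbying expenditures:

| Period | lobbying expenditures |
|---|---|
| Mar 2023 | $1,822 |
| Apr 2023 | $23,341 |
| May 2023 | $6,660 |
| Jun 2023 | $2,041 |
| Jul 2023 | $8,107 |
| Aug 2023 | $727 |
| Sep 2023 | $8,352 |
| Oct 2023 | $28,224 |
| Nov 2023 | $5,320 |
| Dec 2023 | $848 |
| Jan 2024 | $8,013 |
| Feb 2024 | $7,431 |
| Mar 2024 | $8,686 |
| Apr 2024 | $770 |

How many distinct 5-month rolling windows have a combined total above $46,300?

4

Mar 2023–Jul 2023: $1,822 + $23,341 + $6,660 + $2,041 + $8,107 = $41,971 (under)
Apr 2023–Aug 2023: $23,341 + $6,660 + $2,041 + $8,107 + $727 = $40,876 (under)
May 2023–Sep 2023: $6,660 + $2,041 + $8,107 + $727 + $8,352 = $25,887 (under)
Jun 2023–Oct 2023: $2,041 + $8,107 + $727 + $8,352 + $28,224 = $47,451 (over)
Jul 2023–Nov 2023: $8,107 + $727 + $8,352 + $28,224 + $5,320 = $50,730 (over)
Aug 2023–Dec 2023: $727 + $8,352 + $28,224 + $5,320 + $848 = $43,471 (under)
Sep 2023–Jan 2024: $8,352 + $28,224 + $5,320 + $848 + $8,013 = $50,757 (over)
Oct 2023–Feb 2024: $28,224 + $5,320 + $848 + $8,013 + $7,431 = $49,836 (over)
Nov 2023–Mar 2024: $5,320 + $848 + $8,013 + $7,431 + $8,686 = $30,298 (under)
Dec 2023–Apr 2024: $848 + $8,013 + $7,431 + $8,686 + $770 = $25,748 (under)
4 windows exceed the threshold.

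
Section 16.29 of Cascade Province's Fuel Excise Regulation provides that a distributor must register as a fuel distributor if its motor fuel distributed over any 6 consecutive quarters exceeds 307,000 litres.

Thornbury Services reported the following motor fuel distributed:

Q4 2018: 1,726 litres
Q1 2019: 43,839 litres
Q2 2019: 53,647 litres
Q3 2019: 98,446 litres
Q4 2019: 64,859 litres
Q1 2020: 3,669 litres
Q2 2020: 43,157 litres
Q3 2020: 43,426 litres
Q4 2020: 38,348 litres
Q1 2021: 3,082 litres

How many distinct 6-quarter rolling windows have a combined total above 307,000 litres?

Q4 2018–Q1 2020: 1,726 litres + 43,839 litres + 53,647 litres + 98,446 litres + 64,859 litres + 3,669 litres = 266,186 litres (under)
Q1 2019–Q2 2020: 43,839 litres + 53,647 litres + 98,446 litres + 64,859 litres + 3,669 litres + 43,157 litres = 307,617 litres (over)
Q2 2019–Q3 2020: 53,647 litres + 98,446 litres + 64,859 litres + 3,669 litres + 43,157 litres + 43,426 litres = 307,204 litres (over)
Q3 2019–Q4 2020: 98,446 litres + 64,859 litres + 3,669 litres + 43,157 litres + 43,426 litres + 38,348 litres = 291,905 litres (under)
Q4 2019–Q1 2021: 64,859 litres + 3,669 litres + 43,157 litres + 43,426 litres + 38,348 litres + 3,082 litres = 196,541 litres (under)
2 windows exceed the threshold.

2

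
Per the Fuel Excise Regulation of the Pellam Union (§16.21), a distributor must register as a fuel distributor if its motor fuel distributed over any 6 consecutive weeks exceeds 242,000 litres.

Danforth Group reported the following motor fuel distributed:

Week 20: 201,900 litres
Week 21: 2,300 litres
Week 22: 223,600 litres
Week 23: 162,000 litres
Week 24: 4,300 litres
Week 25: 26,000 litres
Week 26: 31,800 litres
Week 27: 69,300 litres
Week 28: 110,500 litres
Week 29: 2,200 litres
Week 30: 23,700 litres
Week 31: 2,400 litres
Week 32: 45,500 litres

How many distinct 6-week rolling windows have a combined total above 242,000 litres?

Week 20–Week 25: 201,900 litres + 2,300 litres + 223,600 litres + 162,000 litres + 4,300 litres + 26,000 litres = 620,100 litres (over)
Week 21–Week 26: 2,300 litres + 223,600 litres + 162,000 litres + 4,300 litres + 26,000 litres + 31,800 litres = 450,000 litres (over)
Week 22–Week 27: 223,600 litres + 162,000 litres + 4,300 litres + 26,000 litres + 31,800 litres + 69,300 litres = 517,000 litres (over)
Week 23–Week 28: 162,000 litres + 4,300 litres + 26,000 litres + 31,800 litres + 69,300 litres + 110,500 litres = 403,900 litres (over)
Week 24–Week 29: 4,300 litres + 26,000 litres + 31,800 litres + 69,300 litres + 110,500 litres + 2,200 litres = 244,100 litres (over)
Week 25–Week 30: 26,000 litres + 31,800 litres + 69,300 litres + 110,500 litres + 2,200 litres + 23,700 litres = 263,500 litres (over)
Week 26–Week 31: 31,800 litres + 69,300 litres + 110,500 litres + 2,200 litres + 23,700 litres + 2,400 litres = 239,900 litres (under)
Week 27–Week 32: 69,300 litres + 110,500 litres + 2,200 litres + 23,700 litres + 2,400 litres + 45,500 litres = 253,600 litres (over)
7 windows exceed the threshold.

7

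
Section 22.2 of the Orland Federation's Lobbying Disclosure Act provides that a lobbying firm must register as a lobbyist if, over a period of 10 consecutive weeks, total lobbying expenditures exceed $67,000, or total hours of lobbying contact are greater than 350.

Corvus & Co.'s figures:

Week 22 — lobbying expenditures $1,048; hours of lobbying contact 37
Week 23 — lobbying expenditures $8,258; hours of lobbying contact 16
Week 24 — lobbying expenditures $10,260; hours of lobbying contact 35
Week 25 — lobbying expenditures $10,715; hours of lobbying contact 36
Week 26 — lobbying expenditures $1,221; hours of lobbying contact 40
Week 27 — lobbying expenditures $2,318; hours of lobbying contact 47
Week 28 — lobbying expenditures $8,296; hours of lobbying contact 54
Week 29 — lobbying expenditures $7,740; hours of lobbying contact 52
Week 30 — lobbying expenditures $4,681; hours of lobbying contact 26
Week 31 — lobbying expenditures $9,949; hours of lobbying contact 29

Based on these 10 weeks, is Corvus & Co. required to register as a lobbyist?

Total lobbying expenditures: $1,048 + $8,258 + $10,260 + $10,715 + $1,221 + $2,318 + $8,296 + $7,740 + $4,681 + $9,949 = $64,486 (≤ $67,000).
Total hours of lobbying contact: 37 + 16 + 35 + 36 + 40 + 47 + 54 + 52 + 26 + 29 = 372 (> 350).
The test is 'or': at least one threshold is exceeded.

Yes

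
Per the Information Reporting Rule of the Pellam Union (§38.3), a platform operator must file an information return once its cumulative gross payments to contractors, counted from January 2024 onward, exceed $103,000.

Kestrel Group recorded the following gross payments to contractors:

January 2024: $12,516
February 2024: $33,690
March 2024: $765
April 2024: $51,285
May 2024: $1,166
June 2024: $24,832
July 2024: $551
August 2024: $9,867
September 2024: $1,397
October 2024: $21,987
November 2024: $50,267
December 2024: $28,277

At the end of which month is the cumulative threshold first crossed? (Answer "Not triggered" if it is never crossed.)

June 2024

Through January 2024: $12,516
Through February 2024: $46,206
Through March 2024: $46,971
Through April 2024: $98,256
Through May 2024: $99,422
Through June 2024: $124,254 ← exceeds threshold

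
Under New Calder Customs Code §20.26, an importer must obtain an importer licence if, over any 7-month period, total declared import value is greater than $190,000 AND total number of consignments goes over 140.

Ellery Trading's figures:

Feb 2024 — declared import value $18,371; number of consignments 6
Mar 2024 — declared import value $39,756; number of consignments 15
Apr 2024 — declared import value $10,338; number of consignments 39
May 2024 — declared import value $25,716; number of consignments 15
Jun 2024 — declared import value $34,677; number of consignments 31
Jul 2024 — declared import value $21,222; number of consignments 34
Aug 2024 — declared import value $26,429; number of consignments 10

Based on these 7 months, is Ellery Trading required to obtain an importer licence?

Total declared import value: $18,371 + $39,756 + $10,338 + $25,716 + $34,677 + $21,222 + $26,429 = $176,509 (≤ $190,000).
Total number of consignments: 6 + 15 + 39 + 15 + 31 + 34 + 10 = 150 (> 140).
The test is 'and': the rule requires both, and at least one is not exceeded.

No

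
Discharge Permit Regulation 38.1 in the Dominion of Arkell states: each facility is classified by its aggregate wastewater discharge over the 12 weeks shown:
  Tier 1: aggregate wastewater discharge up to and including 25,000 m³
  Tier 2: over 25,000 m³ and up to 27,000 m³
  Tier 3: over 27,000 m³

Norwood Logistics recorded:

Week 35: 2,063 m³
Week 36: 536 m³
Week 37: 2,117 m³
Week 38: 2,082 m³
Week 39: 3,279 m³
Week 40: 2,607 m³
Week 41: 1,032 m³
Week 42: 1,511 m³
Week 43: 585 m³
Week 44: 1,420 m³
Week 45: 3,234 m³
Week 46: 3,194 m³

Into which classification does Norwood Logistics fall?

Aggregate wastewater discharge: 2,063 m³ + 536 m³ + 2,117 m³ + 2,082 m³ + 3,279 m³ + 2,607 m³ + 1,032 m³ + 1,511 m³ + 585 m³ + 1,420 m³ + 3,234 m³ + 3,194 m³ = 23,660 m³.
23,660 m³ ≤ 25,000 m³, so Tier 1 applies.

Tier 1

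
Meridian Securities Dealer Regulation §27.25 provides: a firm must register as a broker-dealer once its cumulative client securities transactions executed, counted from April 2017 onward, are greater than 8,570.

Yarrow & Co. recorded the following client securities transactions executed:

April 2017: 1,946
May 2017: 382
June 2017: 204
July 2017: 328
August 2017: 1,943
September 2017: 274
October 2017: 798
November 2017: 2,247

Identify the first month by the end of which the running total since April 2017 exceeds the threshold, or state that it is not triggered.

Not triggered

Through April 2017: 1,946
Through May 2017: 2,328
Through June 2017: 2,532
Through July 2017: 2,860
Through August 2017: 4,803
Through September 2017: 5,077
Through October 2017: 5,875
Through November 2017: 8,122
Final cumulative total 8,122 ≤ 8,570; the threshold is never exceeded.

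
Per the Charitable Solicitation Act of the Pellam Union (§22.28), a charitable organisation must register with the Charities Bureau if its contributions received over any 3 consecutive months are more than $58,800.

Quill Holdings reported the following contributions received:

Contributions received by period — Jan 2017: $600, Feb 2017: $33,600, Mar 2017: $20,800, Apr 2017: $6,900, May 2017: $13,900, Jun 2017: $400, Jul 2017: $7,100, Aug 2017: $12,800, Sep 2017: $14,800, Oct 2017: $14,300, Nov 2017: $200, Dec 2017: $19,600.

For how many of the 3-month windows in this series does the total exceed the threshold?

Jan 2017–Mar 2017: $600 + $33,600 + $20,800 = $55,000 (under)
Feb 2017–Apr 2017: $33,600 + $20,800 + $6,900 = $61,300 (over)
Mar 2017–May 2017: $20,800 + $6,900 + $13,900 = $41,600 (under)
Apr 2017–Jun 2017: $6,900 + $13,900 + $400 = $21,200 (under)
May 2017–Jul 2017: $13,900 + $400 + $7,100 = $21,400 (under)
Jun 2017–Aug 2017: $400 + $7,100 + $12,800 = $20,300 (under)
Jul 2017–Sep 2017: $7,100 + $12,800 + $14,800 = $34,700 (under)
Aug 2017–Oct 2017: $12,800 + $14,800 + $14,300 = $41,900 (under)
Sep 2017–Nov 2017: $14,800 + $14,300 + $200 = $29,300 (under)
Oct 2017–Dec 2017: $14,300 + $200 + $19,600 = $34,100 (under)
1 window exceeds the threshold.

1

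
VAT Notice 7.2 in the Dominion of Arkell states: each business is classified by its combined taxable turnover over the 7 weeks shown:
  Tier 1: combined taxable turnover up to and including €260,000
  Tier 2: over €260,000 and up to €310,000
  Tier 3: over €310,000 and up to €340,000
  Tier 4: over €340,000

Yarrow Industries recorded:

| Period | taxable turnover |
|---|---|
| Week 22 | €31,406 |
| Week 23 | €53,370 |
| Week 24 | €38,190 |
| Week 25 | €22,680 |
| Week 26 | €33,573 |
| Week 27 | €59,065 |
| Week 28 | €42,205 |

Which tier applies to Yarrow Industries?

Tier 2

Combined taxable turnover: €31,406 + €53,370 + €38,190 + €22,680 + €33,573 + €59,065 + €42,205 = €280,489.
€260,000 < €280,489 ≤ €310,000, so Tier 2 applies.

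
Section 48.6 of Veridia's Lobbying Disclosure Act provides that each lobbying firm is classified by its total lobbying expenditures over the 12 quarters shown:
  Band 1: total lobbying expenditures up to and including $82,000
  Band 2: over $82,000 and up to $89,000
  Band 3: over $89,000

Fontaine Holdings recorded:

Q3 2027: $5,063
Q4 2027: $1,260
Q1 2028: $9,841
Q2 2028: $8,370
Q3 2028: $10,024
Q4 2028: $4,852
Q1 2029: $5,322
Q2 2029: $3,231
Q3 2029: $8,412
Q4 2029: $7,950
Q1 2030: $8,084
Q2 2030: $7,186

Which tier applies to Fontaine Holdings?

Band 1

Total lobbying expenditures: $5,063 + $1,260 + $9,841 + $8,370 + $10,024 + $4,852 + $5,322 + $3,231 + $8,412 + $7,950 + $8,084 + $7,186 = $79,595.
$79,595 ≤ $82,000, so Band 1 applies.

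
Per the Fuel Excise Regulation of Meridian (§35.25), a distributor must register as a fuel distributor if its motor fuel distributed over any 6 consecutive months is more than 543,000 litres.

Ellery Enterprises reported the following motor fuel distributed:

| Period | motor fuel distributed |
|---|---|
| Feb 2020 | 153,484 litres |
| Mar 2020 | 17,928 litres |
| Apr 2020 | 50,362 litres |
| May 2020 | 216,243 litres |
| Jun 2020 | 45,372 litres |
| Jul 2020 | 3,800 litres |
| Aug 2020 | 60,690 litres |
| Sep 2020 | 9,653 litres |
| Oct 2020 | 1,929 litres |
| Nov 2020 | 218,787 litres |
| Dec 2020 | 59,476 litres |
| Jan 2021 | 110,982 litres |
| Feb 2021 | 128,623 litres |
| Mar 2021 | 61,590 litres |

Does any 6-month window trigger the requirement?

Yes

Feb 2020–Jul 2020: 153,484 litres + 17,928 litres + 50,362 litres + 216,243 litres + 45,372 litres + 3,800 litres = 487,189 litres (under)
Mar 2020–Aug 2020: 17,928 litres + 50,362 litres + 216,243 litres + 45,372 litres + 3,800 litres + 60,690 litres = 394,395 litres (under)
Apr 2020–Sep 2020: 50,362 litres + 216,243 litres + 45,372 litres + 3,800 litres + 60,690 litres + 9,653 litres = 386,120 litres (under)
May 2020–Oct 2020: 216,243 litres + 45,372 litres + 3,800 litres + 60,690 litres + 9,653 litres + 1,929 litres = 337,687 litres (under)
Jun 2020–Nov 2020: 45,372 litres + 3,800 litres + 60,690 litres + 9,653 litres + 1,929 litres + 218,787 litres = 340,231 litres (under)
Jul 2020–Dec 2020: 3,800 litres + 60,690 litres + 9,653 litres + 1,929 litres + 218,787 litres + 59,476 litres = 354,335 litres (under)
Aug 2020–Jan 2021: 60,690 litres + 9,653 litres + 1,929 litres + 218,787 litres + 59,476 litres + 110,982 litres = 461,517 litres (under)
Sep 2020–Feb 2021: 9,653 litres + 1,929 litres + 218,787 litres + 59,476 litres + 110,982 litres + 128,623 litres = 529,450 litres (under)
Oct 2020–Mar 2021: 1,929 litres + 218,787 litres + 59,476 litres + 110,982 litres + 128,623 litres + 61,590 litres = 581,387 litres (over)
At least one window exceeds 543,000 litres.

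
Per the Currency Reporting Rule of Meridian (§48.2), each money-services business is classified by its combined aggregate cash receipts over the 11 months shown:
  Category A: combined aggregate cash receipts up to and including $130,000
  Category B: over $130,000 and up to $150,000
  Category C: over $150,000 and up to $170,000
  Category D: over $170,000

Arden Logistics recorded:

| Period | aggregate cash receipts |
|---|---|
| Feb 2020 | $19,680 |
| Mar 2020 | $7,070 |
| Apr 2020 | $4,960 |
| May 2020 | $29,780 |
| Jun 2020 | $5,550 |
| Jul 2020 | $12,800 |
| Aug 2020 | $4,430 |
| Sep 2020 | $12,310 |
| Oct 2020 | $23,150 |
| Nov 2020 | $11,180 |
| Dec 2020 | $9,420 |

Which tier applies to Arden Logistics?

Combined aggregate cash receipts: $19,680 + $7,070 + $4,960 + $29,780 + $5,550 + $12,800 + $4,430 + $12,310 + $23,150 + $11,180 + $9,420 = $140,330.
$130,000 < $140,330 ≤ $150,000, so Category B applies.

Category B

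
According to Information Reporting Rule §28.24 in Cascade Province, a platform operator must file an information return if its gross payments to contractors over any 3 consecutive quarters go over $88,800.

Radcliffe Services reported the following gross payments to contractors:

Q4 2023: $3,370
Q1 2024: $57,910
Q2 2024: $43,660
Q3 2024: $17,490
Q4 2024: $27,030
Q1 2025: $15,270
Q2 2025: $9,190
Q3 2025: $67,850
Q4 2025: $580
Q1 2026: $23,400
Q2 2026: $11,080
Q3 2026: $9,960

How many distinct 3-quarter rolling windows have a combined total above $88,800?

Q4 2023–Q2 2024: $3,370 + $57,910 + $43,660 = $104,940 (over)
Q1 2024–Q3 2024: $57,910 + $43,660 + $17,490 = $119,060 (over)
Q2 2024–Q4 2024: $43,660 + $17,490 + $27,030 = $88,180 (under)
Q3 2024–Q1 2025: $17,490 + $27,030 + $15,270 = $59,790 (under)
Q4 2024–Q2 2025: $27,030 + $15,270 + $9,190 = $51,490 (under)
Q1 2025–Q3 2025: $15,270 + $9,190 + $67,850 = $92,310 (over)
Q2 2025–Q4 2025: $9,190 + $67,850 + $580 = $77,620 (under)
Q3 2025–Q1 2026: $67,850 + $580 + $23,400 = $91,830 (over)
Q4 2025–Q2 2026: $580 + $23,400 + $11,080 = $35,060 (under)
Q1 2026–Q3 2026: $23,400 + $11,080 + $9,960 = $44,440 (under)
4 windows exceed the threshold.

4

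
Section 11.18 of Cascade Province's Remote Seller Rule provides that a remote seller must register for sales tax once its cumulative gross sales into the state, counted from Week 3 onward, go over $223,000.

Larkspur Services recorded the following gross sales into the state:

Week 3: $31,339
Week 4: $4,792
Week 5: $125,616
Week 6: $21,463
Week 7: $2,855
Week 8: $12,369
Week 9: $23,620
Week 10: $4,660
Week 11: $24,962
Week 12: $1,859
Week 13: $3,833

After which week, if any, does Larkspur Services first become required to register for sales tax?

Through Week 3: $31,339
Through Week 4: $36,131
Through Week 5: $161,747
Through Week 6: $183,210
Through Week 7: $186,065
Through Week 8: $198,434
Through Week 9: $222,054
Through Week 10: $226,714 ← exceeds threshold

Week 10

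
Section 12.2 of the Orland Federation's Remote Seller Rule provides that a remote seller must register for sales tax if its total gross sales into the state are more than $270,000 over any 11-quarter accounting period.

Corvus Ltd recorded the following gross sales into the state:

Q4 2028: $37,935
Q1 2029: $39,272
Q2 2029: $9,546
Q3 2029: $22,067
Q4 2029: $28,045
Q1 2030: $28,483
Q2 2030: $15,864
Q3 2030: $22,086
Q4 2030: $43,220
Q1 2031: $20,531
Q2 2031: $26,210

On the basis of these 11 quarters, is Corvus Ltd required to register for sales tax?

Total gross sales into the state: $37,935 + $39,272 + $9,546 + $22,067 + $28,045 + $28,483 + $15,864 + $22,086 + $43,220 + $20,531 + $26,210 = $293,259.
$293,259 > $270,000, so the threshold is exceeded.

Yes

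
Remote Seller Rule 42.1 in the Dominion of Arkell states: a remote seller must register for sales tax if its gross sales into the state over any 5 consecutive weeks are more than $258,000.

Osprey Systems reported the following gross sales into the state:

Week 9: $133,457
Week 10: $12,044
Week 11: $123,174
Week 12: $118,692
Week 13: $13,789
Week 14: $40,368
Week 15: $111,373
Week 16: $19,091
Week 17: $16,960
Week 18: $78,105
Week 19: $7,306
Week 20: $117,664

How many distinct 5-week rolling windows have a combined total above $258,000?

Week 9–Week 13: $133,457 + $12,044 + $123,174 + $118,692 + $13,789 = $401,156 (over)
Week 10–Week 14: $12,044 + $123,174 + $118,692 + $13,789 + $40,368 = $308,067 (over)
Week 11–Week 15: $123,174 + $118,692 + $13,789 + $40,368 + $111,373 = $407,396 (over)
Week 12–Week 16: $118,692 + $13,789 + $40,368 + $111,373 + $19,091 = $303,313 (over)
Week 13–Week 17: $13,789 + $40,368 + $111,373 + $19,091 + $16,960 = $201,581 (under)
Week 14–Week 18: $40,368 + $111,373 + $19,091 + $16,960 + $78,105 = $265,897 (over)
Week 15–Week 19: $111,373 + $19,091 + $16,960 + $78,105 + $7,306 = $232,835 (under)
Week 16–Week 20: $19,091 + $16,960 + $78,105 + $7,306 + $117,664 = $239,126 (under)
5 windows exceed the threshold.

5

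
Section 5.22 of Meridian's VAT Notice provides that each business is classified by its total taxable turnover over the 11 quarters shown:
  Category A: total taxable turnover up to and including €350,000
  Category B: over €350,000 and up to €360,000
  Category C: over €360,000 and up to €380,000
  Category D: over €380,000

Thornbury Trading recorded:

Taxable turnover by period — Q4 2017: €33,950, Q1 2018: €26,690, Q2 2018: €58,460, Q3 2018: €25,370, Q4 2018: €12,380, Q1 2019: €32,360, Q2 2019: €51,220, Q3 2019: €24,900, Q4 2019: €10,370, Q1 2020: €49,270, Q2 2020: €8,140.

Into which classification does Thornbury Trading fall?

Category A

Total taxable turnover: €33,950 + €26,690 + €58,460 + €25,370 + €12,380 + €32,360 + €51,220 + €24,900 + €10,370 + €49,270 + €8,140 = €333,110.
€333,110 ≤ €350,000, so Category A applies.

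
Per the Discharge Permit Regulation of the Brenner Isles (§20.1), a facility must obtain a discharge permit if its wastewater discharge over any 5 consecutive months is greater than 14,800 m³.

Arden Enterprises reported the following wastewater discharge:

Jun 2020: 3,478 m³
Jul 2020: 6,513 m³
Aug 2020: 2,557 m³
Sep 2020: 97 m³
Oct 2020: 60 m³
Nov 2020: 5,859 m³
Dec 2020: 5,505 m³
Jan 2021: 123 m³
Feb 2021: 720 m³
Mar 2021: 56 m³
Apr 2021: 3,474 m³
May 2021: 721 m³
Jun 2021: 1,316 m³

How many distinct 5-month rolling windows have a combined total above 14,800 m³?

1

Jun 2020–Oct 2020: 3,478 m³ + 6,513 m³ + 2,557 m³ + 97 m³ + 60 m³ = 12,705 m³ (under)
Jul 2020–Nov 2020: 6,513 m³ + 2,557 m³ + 97 m³ + 60 m³ + 5,859 m³ = 15,086 m³ (over)
Aug 2020–Dec 2020: 2,557 m³ + 97 m³ + 60 m³ + 5,859 m³ + 5,505 m³ = 14,078 m³ (under)
Sep 2020–Jan 2021: 97 m³ + 60 m³ + 5,859 m³ + 5,505 m³ + 123 m³ = 11,644 m³ (under)
Oct 2020–Feb 2021: 60 m³ + 5,859 m³ + 5,505 m³ + 123 m³ + 720 m³ = 12,267 m³ (under)
Nov 2020–Mar 2021: 5,859 m³ + 5,505 m³ + 123 m³ + 720 m³ + 56 m³ = 12,263 m³ (under)
Dec 2020–Apr 2021: 5,505 m³ + 123 m³ + 720 m³ + 56 m³ + 3,474 m³ = 9,878 m³ (under)
Jan 2021–May 2021: 123 m³ + 720 m³ + 56 m³ + 3,474 m³ + 721 m³ = 5,094 m³ (under)
Feb 2021–Jun 2021: 720 m³ + 56 m³ + 3,474 m³ + 721 m³ + 1,316 m³ = 6,287 m³ (under)
1 window exceeds the threshold.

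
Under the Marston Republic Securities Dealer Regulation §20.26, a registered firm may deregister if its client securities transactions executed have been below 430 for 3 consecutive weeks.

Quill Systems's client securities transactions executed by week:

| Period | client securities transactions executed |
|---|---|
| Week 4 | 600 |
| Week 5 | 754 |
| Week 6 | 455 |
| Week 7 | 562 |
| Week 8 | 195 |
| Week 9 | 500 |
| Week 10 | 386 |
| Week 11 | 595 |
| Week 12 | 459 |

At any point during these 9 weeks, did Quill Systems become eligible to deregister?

No

Weeks below 430: Week 8, Week 10.
Longest run of consecutive weeks below the threshold: 1.
1 < 3, so Quill Systems never became eligible.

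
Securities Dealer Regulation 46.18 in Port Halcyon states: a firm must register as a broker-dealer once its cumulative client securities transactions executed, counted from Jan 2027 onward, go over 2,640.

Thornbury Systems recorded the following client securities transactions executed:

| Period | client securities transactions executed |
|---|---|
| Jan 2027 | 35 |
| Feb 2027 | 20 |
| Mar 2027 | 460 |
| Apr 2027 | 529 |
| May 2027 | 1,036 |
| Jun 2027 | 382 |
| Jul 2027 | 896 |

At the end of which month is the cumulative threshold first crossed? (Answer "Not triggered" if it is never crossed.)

Through Jan 2027: 35
Through Feb 2027: 55
Through Mar 2027: 515
Through Apr 2027: 1,044
Through May 2027: 2,080
Through Jun 2027: 2,462
Through Jul 2027: 3,358 ← exceeds threshold

Jul 2027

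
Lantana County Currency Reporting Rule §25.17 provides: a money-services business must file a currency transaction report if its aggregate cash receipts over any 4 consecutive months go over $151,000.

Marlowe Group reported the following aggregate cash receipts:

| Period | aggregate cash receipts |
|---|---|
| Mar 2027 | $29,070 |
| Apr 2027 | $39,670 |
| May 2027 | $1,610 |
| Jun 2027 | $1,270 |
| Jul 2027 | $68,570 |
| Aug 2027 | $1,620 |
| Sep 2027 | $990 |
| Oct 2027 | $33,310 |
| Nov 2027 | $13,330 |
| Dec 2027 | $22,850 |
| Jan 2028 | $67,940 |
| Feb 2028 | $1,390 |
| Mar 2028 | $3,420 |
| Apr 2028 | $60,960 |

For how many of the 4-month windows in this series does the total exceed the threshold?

0

Mar 2027–Jun 2027: $29,070 + $39,670 + $1,610 + $1,270 = $71,620 (under)
Apr 2027–Jul 2027: $39,670 + $1,610 + $1,270 + $68,570 = $111,120 (under)
May 2027–Aug 2027: $1,610 + $1,270 + $68,570 + $1,620 = $73,070 (under)
Jun 2027–Sep 2027: $1,270 + $68,570 + $1,620 + $990 = $72,450 (under)
Jul 2027–Oct 2027: $68,570 + $1,620 + $990 + $33,310 = $104,490 (under)
Aug 2027–Nov 2027: $1,620 + $990 + $33,310 + $13,330 = $49,250 (under)
Sep 2027–Dec 2027: $990 + $33,310 + $13,330 + $22,850 = $70,480 (under)
Oct 2027–Jan 2028: $33,310 + $13,330 + $22,850 + $67,940 = $137,430 (under)
Nov 2027–Feb 2028: $13,330 + $22,850 + $67,940 + $1,390 = $105,510 (under)
Dec 2027–Mar 2028: $22,850 + $67,940 + $1,390 + $3,420 = $95,600 (under)
Jan 2028–Apr 2028: $67,940 + $1,390 + $3,420 + $60,960 = $133,710 (under)
0 windows exceed the threshold.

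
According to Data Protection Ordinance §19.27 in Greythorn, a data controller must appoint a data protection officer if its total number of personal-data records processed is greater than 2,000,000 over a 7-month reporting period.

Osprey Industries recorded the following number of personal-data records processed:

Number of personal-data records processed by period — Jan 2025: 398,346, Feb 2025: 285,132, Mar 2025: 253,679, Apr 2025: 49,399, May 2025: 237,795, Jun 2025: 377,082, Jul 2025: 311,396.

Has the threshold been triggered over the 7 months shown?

Total number of personal-data records processed: 398,346 + 285,132 + 253,679 + 49,399 + 237,795 + 377,082 + 311,396 = 1,912,829.
1,912,829 ≤ 2,000,000, so the threshold is not exceeded.

No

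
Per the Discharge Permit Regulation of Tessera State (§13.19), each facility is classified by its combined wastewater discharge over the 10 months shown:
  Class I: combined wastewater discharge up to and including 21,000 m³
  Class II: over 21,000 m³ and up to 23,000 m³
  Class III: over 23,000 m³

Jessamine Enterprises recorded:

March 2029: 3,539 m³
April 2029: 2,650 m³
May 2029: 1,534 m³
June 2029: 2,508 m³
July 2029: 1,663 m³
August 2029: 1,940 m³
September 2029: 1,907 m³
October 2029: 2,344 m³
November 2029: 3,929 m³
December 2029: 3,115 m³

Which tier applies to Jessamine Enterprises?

Class III

Combined wastewater discharge: 3,539 m³ + 2,650 m³ + 1,534 m³ + 2,508 m³ + 1,663 m³ + 1,940 m³ + 1,907 m³ + 2,344 m³ + 3,929 m³ + 3,115 m³ = 25,129 m³.
25,129 m³ > 23,000 m³, so Class III applies.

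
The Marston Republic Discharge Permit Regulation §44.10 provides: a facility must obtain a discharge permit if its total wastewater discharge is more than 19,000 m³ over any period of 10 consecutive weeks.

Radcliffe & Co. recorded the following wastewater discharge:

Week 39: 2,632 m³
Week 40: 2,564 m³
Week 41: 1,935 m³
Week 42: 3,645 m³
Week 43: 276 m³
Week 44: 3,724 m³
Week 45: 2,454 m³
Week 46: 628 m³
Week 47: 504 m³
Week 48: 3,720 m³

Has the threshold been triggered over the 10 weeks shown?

Total wastewater discharge: 2,632 m³ + 2,564 m³ + 1,935 m³ + 3,645 m³ + 276 m³ + 3,724 m³ + 2,454 m³ + 628 m³ + 504 m³ + 3,720 m³ = 22,082 m³.
22,082 m³ > 19,000 m³, so the threshold is exceeded.

Yes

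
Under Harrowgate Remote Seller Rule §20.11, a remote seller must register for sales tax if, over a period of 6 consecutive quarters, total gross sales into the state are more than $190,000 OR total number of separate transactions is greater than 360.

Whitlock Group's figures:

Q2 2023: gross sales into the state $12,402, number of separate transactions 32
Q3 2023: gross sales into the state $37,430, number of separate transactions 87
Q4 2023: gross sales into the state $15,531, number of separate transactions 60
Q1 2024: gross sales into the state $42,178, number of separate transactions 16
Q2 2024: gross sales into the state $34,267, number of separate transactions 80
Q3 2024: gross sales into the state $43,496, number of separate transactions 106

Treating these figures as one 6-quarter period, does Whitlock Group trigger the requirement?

Total gross sales into the state: $12,402 + $37,430 + $15,531 + $42,178 + $34,267 + $43,496 = $185,304 (≤ $190,000).
Total number of separate transactions: 32 + 87 + 60 + 16 + 80 + 106 = 381 (> 360).
The test is 'or': at least one threshold is exceeded.

Yes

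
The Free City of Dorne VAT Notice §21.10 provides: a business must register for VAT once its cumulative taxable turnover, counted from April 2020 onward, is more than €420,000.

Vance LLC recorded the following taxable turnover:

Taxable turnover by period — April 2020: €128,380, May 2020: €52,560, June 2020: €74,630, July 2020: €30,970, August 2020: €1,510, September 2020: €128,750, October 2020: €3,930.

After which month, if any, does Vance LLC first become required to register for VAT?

October 2020

Through April 2020: €128,380
Through May 2020: €180,940
Through June 2020: €255,570
Through July 2020: €286,540
Through August 2020: €288,050
Through September 2020: €416,800
Through October 2020: €420,730 ← exceeds threshold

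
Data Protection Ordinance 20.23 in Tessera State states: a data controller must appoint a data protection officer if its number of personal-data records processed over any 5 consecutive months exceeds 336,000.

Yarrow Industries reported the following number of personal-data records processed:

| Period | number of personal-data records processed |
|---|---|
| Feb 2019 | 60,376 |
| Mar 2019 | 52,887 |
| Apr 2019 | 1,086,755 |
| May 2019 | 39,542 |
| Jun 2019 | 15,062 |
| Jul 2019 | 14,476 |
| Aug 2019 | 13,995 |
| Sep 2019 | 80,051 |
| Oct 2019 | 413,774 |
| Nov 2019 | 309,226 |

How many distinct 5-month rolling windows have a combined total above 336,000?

5

Feb 2019–Jun 2019: 60,376 + 52,887 + 1,086,755 + 39,542 + 15,062 = 1,254,622 (over)
Mar 2019–Jul 2019: 52,887 + 1,086,755 + 39,542 + 15,062 + 14,476 = 1,208,722 (over)
Apr 2019–Aug 2019: 1,086,755 + 39,542 + 15,062 + 14,476 + 13,995 = 1,169,830 (over)
May 2019–Sep 2019: 39,542 + 15,062 + 14,476 + 13,995 + 80,051 = 163,126 (under)
Jun 2019–Oct 2019: 15,062 + 14,476 + 13,995 + 80,051 + 413,774 = 537,358 (over)
Jul 2019–Nov 2019: 14,476 + 13,995 + 80,051 + 413,774 + 309,226 = 831,522 (over)
5 windows exceed the threshold.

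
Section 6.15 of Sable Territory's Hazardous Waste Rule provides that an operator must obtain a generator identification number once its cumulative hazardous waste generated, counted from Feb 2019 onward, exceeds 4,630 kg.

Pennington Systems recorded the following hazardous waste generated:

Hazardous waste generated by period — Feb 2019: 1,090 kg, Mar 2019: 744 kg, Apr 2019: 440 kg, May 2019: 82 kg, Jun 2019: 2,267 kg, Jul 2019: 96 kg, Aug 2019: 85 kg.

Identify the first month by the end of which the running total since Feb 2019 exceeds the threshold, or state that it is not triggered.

Jul 2019

Through Feb 2019: 1,090 kg
Through Mar 2019: 1,834 kg
Through Apr 2019: 2,274 kg
Through May 2019: 2,356 kg
Through Jun 2019: 4,623 kg
Through Jul 2019: 4,719 kg ← exceeds threshold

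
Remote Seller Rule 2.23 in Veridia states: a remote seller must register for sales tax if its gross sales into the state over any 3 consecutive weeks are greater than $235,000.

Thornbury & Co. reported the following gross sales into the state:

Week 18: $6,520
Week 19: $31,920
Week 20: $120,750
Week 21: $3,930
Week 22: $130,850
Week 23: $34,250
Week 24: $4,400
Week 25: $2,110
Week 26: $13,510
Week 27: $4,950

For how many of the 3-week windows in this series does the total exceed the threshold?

Week 18–Week 20: $6,520 + $31,920 + $120,750 = $159,190 (under)
Week 19–Week 21: $31,920 + $120,750 + $3,930 = $156,600 (under)
Week 20–Week 22: $120,750 + $3,930 + $130,850 = $255,530 (over)
Week 21–Week 23: $3,930 + $130,850 + $34,250 = $169,030 (under)
Week 22–Week 24: $130,850 + $34,250 + $4,400 = $169,500 (under)
Week 23–Week 25: $34,250 + $4,400 + $2,110 = $40,760 (under)
Week 24–Week 26: $4,400 + $2,110 + $13,510 = $20,020 (under)
Week 25–Week 27: $2,110 + $13,510 + $4,950 = $20,570 (under)
1 window exceeds the threshold.

1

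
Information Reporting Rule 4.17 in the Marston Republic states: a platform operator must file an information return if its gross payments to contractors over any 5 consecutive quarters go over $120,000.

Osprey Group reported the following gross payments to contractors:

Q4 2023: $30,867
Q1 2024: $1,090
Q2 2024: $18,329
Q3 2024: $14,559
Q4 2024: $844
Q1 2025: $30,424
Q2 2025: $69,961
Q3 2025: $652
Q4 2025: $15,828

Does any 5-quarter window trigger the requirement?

Q4 2023–Q4 2024: $30,867 + $1,090 + $18,329 + $14,559 + $844 = $65,689 (under)
Q1 2024–Q1 2025: $1,090 + $18,329 + $14,559 + $844 + $30,424 = $65,246 (under)
Q2 2024–Q2 2025: $18,329 + $14,559 + $844 + $30,424 + $69,961 = $134,117 (over)
Q3 2024–Q3 2025: $14,559 + $844 + $30,424 + $69,961 + $652 = $116,440 (under)
Q4 2024–Q4 2025: $844 + $30,424 + $69,961 + $652 + $15,828 = $117,709 (under)
At least one window exceeds $120,000.

Yes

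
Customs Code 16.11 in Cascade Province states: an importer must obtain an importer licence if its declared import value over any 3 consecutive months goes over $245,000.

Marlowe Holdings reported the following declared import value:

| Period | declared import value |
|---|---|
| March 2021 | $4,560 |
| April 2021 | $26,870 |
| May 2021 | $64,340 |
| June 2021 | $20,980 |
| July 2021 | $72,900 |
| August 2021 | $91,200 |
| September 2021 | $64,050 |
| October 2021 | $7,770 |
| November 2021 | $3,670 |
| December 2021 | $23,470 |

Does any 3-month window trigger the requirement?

No

March 2021–May 2021: $4,560 + $26,870 + $64,340 = $95,770 (under)
April 2021–June 2021: $26,870 + $64,340 + $20,980 = $112,190 (under)
May 2021–July 2021: $64,340 + $20,980 + $72,900 = $158,220 (under)
June 2021–August 2021: $20,980 + $72,900 + $91,200 = $185,080 (under)
July 2021–September 2021: $72,900 + $91,200 + $64,050 = $228,150 (under)
August 2021–October 2021: $91,200 + $64,050 + $7,770 = $163,020 (under)
September 2021–November 2021: $64,050 + $7,770 + $3,670 = $75,490 (under)
October 2021–December 2021: $7,770 + $3,670 + $23,470 = $34,910 (under)
No window exceeds $245,000.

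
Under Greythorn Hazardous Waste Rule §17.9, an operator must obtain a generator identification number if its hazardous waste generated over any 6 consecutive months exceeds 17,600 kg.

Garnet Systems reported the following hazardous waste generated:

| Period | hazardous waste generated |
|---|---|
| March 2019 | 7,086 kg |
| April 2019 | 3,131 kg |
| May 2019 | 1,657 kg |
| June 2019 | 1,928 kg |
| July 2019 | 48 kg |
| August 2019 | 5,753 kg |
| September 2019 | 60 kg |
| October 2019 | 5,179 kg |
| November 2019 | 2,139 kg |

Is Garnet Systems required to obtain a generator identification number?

Yes

March 2019–August 2019: 7,086 kg + 3,131 kg + 1,657 kg + 1,928 kg + 48 kg + 5,753 kg = 19,603 kg (over)
April 2019–September 2019: 3,131 kg + 1,657 kg + 1,928 kg + 48 kg + 5,753 kg + 60 kg = 12,577 kg (under)
May 2019–October 2019: 1,657 kg + 1,928 kg + 48 kg + 5,753 kg + 60 kg + 5,179 kg = 14,625 kg (under)
June 2019–November 2019: 1,928 kg + 48 kg + 5,753 kg + 60 kg + 5,179 kg + 2,139 kg = 15,107 kg (under)
At least one window exceeds 17,600 kg.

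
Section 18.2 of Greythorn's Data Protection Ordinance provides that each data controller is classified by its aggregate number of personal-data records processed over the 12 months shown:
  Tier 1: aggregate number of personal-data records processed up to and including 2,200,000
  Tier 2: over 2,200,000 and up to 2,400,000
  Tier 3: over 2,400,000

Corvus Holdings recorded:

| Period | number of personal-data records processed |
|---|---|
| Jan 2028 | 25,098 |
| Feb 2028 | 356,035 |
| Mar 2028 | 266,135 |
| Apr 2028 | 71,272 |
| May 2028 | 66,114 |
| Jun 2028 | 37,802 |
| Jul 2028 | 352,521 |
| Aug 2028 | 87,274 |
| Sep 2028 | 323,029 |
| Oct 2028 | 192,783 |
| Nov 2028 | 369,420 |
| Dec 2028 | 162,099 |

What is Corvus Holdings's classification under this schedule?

Tier 2

Aggregate number of personal-data records processed: 25,098 + 356,035 + 266,135 + 71,272 + 66,114 + 37,802 + 352,521 + 87,274 + 323,029 + 192,783 + 369,420 + 162,099 = 2,309,582.
2,200,000 < 2,309,582 ≤ 2,400,000, so Tier 2 applies.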